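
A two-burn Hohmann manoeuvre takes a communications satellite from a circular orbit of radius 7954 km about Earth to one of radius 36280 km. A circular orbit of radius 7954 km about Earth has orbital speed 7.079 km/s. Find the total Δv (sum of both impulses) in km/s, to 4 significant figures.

From the circular-orbit relation v² = μ/r at r = 7954 km: μ = v²r = (7.079)² × 7954 = 3.98593×10^5 km³/s².
The Hohmann ellipse has a_t = (r₁ + r₂)/2 = 22117 km.
Circular speed at r₁: v₁ = √(μ/r₁) = √(3.98593×10^5/7954) = 7.07900 km/s.
Transfer-orbit speed at r₁ (v² = μ(2/r − 1/a)): v_p = √[μ(2/r₁ − 1/a_t)] = 9.06656 km/s.
First burn Δv₁ = |v_p − v₁| = 1.98756 km/s.
At r₂, v₂ = √(μ/r₂) = 3.31460 km/s.
Transfer-orbit speed at r₂: v_a = √[μ(2/r₂ − 1/a_t)] = 1.98775 km/s.
Second burn Δv₂ = |v₂ − v_a| = 1.32685 km/s.
Δv = Δv₁ + Δv₂ = 1.98756 + 1.32685 = 3.314 km/s.

Δv = 3.314 km/s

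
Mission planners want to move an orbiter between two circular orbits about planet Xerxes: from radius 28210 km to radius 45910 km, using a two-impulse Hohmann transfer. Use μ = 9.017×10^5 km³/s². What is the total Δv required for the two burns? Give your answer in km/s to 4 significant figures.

The Hohmann ellipse has a_t = (r₁ + r₂)/2 = 37060 km.
At r₁ the circular-orbit speed is v₁ = √(μ/r₁) = 5.6537 km/s.
On the transfer ellipse at r₁, vis-viva gives v_p = √[μ(2/r₁ − 1/a_t)] = 6.2926 km/s.
First burn Δv₁ = |v_p − v₁| = 0.6389 km/s.
At r₂, v₂ = √(μ/r₂) = 4.4318 km/s.
Transfer-orbit speed at r₂: v_a = √[μ(2/r₂ − 1/a_t)] = 3.8666 km/s.
Second burn Δv₂ = |v₂ − v_a| = 0.5652 km/s.
Δv = Δv₁ + Δv₂ = 0.6389 + 0.5652 = 1.204 km/s.

Δv = 1.204 km/s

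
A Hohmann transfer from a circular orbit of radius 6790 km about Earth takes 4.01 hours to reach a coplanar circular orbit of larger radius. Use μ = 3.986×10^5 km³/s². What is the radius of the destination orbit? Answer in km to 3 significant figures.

r₂ = 33900 km

Transfer time t = 4.01 hours = 14436 s, and t = π√(a_t³/μ).
So a_t = (μ t²/π²)^(1/3) = (3.986×10^5 × (14436)² / π²)^(1/3) = 20341 km.
Since a_t = (r₁ + r₂)/2, r₂ = 2a_t − r₁ = 2×20341 − 6790 = 33892 km.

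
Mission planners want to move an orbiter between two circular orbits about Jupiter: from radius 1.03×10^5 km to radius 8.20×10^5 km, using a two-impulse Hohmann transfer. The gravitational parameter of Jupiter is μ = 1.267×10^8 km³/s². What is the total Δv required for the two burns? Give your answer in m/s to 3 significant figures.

Transfer-ellipse semi-major axis a_t = (r₁ + r₂)/2 = (1.030×10^5 + 8.200×10^5)/2 = 4.615×10^5 km.
Circular speed at r₁: v₁ = √(μ/r₁) = √(1.267×10^8/1.030×10^5) = 35.07 km/s.
On the transfer ellipse at r₁, vis-viva gives v_p = √[μ(2/r₁ − 1/a_t)] = 46.75 km/s.
First burn Δv₁ = |v_p − v₁| = 11.68 km/s.
Circular speed at r₂: v₂ = √(μ/r₂) = 12.43 km/s.
Transfer-orbit speed at r₂: v_a = √[μ(2/r₂ − 1/a_t)] = 5.872 km/s.
Second burn Δv₂ = |v₂ − v_a| = 6.558 km/s.
Total Δv = Δv₁ + Δv₂ = 18.24 km/s.

Δv = 18200 m/s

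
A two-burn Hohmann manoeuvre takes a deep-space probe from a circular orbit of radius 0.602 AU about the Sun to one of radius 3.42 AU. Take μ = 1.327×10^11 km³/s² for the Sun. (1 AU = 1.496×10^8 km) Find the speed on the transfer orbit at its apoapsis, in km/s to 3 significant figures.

In km: r₁ = 0.602 × 1.496×10^8 = 9.00592×10^7 km; r₂ = 3.42 × 1.496×10^8 = 5.11632×10^8 km.
Semi-major axis of the transfer orbit: a_t = (9.00592×10^7 + 5.11632×10^8)/2 = 3.008456×10^8 km.
The apoapsis of the transfer ellipse is at r = 5.11632×10^8 km.
Vis-viva: v = √[μ(2/r − 1/a_t)] = √[1.327×10^11 × (2/5.11632×10^8 − 1/3.008456×10^8)] = 8.811 km/s.

v = 8.81 km/s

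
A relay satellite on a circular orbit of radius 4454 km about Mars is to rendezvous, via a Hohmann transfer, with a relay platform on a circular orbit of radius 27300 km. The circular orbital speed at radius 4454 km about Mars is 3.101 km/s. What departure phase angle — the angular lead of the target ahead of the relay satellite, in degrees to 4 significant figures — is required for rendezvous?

From the circular-orbit relation v² = μ/r at r = 4454 km: μ = v²r = (3.101)² × 4454 = 42830.6 km³/s².
Transfer-ellipse semi-major axis a_t = (r₁ + r₂)/2 = (4454 + 27300)/2 = 15877 km.
The half-period of the transfer ellipse is t = π√(a_t³/μ) = 30368.7 s.
Target angular speed ω₂ = √(μ/r₂³) = 4.58810×10^-5 rad/s.
Angle swept by the target during transfer: ω₂·t = 1.3933 rad = 79.83°.
Arrival is 180° from departure on the ellipse, so φ = 180° − 79.83° = 100.2°.

φ = 100.2°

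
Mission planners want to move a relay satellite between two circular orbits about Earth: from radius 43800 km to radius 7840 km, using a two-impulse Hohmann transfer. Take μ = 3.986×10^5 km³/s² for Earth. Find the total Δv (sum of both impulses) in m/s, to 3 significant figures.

Δv = 3510 m/s

Transfer-ellipse semi-major axis a_t = (r₁ + r₂)/2 = (43800 + 7840)/2 = 25820 km.
At r₁ the circular-orbit speed is v₁ = √(μ/r₁) = 3.0167 km/s.
Transfer-orbit speed at r₁ (v² = μ(2/r − 1/a)): v_a = √[μ(2/r₁ − 1/a_t)] = 1.6623 km/s.
First burn Δv₁ = |v_a − v₁| = 1.354 km/s.
Circular speed at r₂: v₂ = √(μ/r₂) = 7.130 km/s.
Transfer-orbit speed at r₂: v_p = √[μ(2/r₂ − 1/a_t)] = 9.287 km/s.
Second burn Δv₂ = |v₂ − v_p| = 2.157 km/s.
Total Δv = Δv₁ + Δv₂ = 3.511 km/s.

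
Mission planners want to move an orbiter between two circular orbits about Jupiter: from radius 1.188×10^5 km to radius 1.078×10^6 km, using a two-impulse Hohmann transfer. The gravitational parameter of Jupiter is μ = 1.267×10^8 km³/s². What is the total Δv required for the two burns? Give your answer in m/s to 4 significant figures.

The Hohmann ellipse has a_t = (r₁ + r₂)/2 = 5.984×10^5 km.
At r₁ the circular-orbit speed is v₁ = √(μ/r₁) = 32.657 km/s.
On the transfer ellipse at r₁, vis-viva gives v_p = √[μ(2/r₁ − 1/a_t)] = 43.832 km/s.
First burn Δv₁ = |v_p − v₁| = 11.175 km/s.
At r₂, v₂ = √(μ/r₂) = 10.8412 km/s.
Transfer-orbit speed at r₂: v_a = √[μ(2/r₂ − 1/a_t)] = 4.83049 km/s.
Second burn Δv₂ = |v₂ − v_a| = 6.0107 km/s.
Δv = Δv₁ + Δv₂ = 11.175 + 6.0107 = 17.19 km/s.

Δv = 17190 m/s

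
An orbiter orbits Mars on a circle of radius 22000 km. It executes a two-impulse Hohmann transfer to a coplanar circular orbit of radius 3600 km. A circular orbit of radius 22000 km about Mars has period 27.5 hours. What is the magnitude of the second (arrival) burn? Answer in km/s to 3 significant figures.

From Kepler's third law T² = 4π²r³/μ at r = 22000 km, T = 27.5 hours = 27.5 × 3600 s = 99000 s: μ = 4π²r³/T² = 42890.1 km³/s².
Semi-major axis of the transfer orbit: a_t = (22000 + 3600)/2 = 12800 km.
On the circular orbit at r = 3600 km, v_c = √(μ/r) = 3.451656 km/s.
Vis-viva on the transfer ellipse at r = 3600 km gives v_t = √[μ(2/r − 1/a_t)] = 4.525159 km/s.
Δv₂ = |v_t − v_c| = |4.525159 − 3.451656| = 1.074 km/s.

Δv₂ = 1.07 km/s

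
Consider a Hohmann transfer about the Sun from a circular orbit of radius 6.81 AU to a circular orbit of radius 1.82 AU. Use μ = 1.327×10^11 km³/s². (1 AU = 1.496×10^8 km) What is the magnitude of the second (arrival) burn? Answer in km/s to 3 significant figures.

Δv₂ = 5.66 km/s

In km: r₁ = 6.81 × 1.496×10^8 = 1.018776×10^9 km; r₂ = 1.82 × 1.496×10^8 = 2.72272×10^8 km.
Semi-major axis of the transfer orbit: a_t = (1.018776×10^9 + 2.72272×10^8)/2 = 6.45524×10^8 km.
Circular speed at r = 2.72272×10^8 km: v_c = √(μ/r) = 22.0767 km/s.
Vis-viva on the transfer ellipse at r = 2.72272×10^8 km gives v_t = √[μ(2/r − 1/a_t)] = 27.7343 km/s.
Δv₂ = |v_t − v_c| = |27.7343 − 22.0767| = 5.658 km/s.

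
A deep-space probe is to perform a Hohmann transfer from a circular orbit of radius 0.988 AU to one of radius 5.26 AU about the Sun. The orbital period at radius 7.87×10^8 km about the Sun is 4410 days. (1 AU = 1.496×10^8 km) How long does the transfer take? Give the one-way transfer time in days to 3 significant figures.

From Kepler's third law T² = 4π²r³/μ at r = 7.87×10^8 km, T = 4410 days = 4410 × 86400 s = 3.81024×10^8 s: μ = 4π²r³/T² = 1.32550×10^11 km³/s².
In km: r₁ = 0.988 × 1.496×10^8 = 1.478048×10^8 km; r₂ = 5.26 × 1.496×10^8 = 7.86896×10^8 km.
Semi-major axis of the transfer orbit: a_t = (1.478048×10^8 + 7.86896×10^8)/2 = 4.673504×10^8 km.
By Kepler's third law the transfer-orbit period is T = 2π√(a_t³/μ), so t = T/2 = 8.718×10^7 s.
Converting: 8.718×10^7 s ÷ 86400 s/day = 1010 days.

t = 1010 days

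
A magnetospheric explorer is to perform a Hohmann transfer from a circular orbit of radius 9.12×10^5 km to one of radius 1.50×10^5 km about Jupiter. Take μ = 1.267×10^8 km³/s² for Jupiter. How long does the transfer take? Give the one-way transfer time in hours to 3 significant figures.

t = 30.0 hours

The Hohmann ellipse has a_t = (r₁ + r₂)/2 = 5.310×10^5 km.
Transfer time t = π√(a_t³/μ) = π√((5.310×10^5)³ / 1.267×10^8) = 1.080×10^5 s.
Converting: 1.080×10^5 s ÷ 3600 s/hour = 30.0 hours.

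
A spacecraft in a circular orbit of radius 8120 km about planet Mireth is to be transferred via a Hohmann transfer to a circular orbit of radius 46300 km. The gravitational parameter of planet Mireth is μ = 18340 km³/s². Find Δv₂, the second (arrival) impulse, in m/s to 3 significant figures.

Δv₂ = 286 m/s

Semi-major axis of the transfer orbit: a_t = (8120 + 46300)/2 = 27210 km.
Circular speed at r = 46300 km: v_c = √(μ/r) = 0.6294 km/s.
Vis-viva on the transfer ellipse at r = 46300 km gives v_t = √[μ(2/r − 1/a_t)] = 0.3438 km/s.
Δv₂ = |v_t − v_c| = |0.3438 − 0.6294| = 0.2856 km/s.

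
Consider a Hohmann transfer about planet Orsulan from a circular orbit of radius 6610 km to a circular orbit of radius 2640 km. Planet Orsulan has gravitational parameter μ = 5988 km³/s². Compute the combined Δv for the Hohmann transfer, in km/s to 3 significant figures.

Δv = 0.527 km/s

Semi-major axis of the transfer orbit: a_t = (6610 + 2640)/2 = 4625 km.
At r₁ the circular-orbit speed is v₁ = √(μ/r₁) = 0.9518 km/s.
Transfer-orbit speed at r₁ (v² = μ(2/r − 1/a)): v_a = √[μ(2/r₁ − 1/a_t)] = 0.7191 km/s.
First burn Δv₁ = |v_a − v₁| = 0.2327 km/s.
Circular speed at r₂: v₂ = √(μ/r₂) = 1.50605 km/s.
Transfer-orbit speed at r₂: v_p = √[μ(2/r₂ − 1/a_t)] = 1.80046 km/s.
Second burn Δv₂ = |v₂ − v_p| = 0.2944 km/s.
Δv = Δv₁ + Δv₂ = 0.2327 + 0.2944 = 0.5271 km/s.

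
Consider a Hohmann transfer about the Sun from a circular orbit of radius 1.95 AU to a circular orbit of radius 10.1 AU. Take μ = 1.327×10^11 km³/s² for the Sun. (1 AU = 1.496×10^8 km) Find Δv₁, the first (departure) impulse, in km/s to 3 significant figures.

Δv₁ = 6.29 km/s

In km: r₁ = 1.95 × 1.496×10^8 = 2.9172×10^8 km; r₂ = 10.1 × 1.496×10^8 = 1.51096×10^9 km.
The Hohmann ellipse has a_t = (r₁ + r₂)/2 = 9.0134×10^8 km.
On the circular orbit at r = 2.9172×10^8 km, v_c = √(μ/r) = 21.328 km/s.
Vis-viva on the transfer ellipse at r = 2.9172×10^8 km gives v_t = √[μ(2/r − 1/a_t)] = 27.614 km/s.
Δv₁ = |v_t − v_c| = |27.614 − 21.328| = 6.286 km/s.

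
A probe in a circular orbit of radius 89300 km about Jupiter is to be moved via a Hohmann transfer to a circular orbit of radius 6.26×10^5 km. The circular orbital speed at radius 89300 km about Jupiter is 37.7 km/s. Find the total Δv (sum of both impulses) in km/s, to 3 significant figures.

From the circular-orbit relation v² = μ/r at r = 89300 km: μ = v²r = (37.7)² × 89300 = 1.26921×10^8 km³/s².
Transfer-ellipse semi-major axis a_t = (r₁ + r₂)/2 = (89300 + 6.260×10^5)/2 = 3.5765×10^5 km.
Circular speed at r₁: v₁ = √(μ/r₁) = √(1.26921×10^8/89300) = 37.70 km/s.
Transfer-orbit speed at r₁ (vis-viva equation): v_p = √[μ(2/r₁ − 1/a_t)] = 49.88 km/s.
First burn Δv₁ = |v_p − v₁| = 12.18 km/s.
Circular speed at r₂: v₂ = √(μ/r₂) = 14.239 km/s.
Transfer-orbit speed at r₂: v_a = √[μ(2/r₂ − 1/a_t)] = 7.1150 km/s.
Second burn Δv₂ = |v₂ − v_a| = 7.124 km/s.
Δv = Δv₁ + Δv₂ = 12.18 + 7.124 = 19.30 km/s.

Δv = 19.3 km/s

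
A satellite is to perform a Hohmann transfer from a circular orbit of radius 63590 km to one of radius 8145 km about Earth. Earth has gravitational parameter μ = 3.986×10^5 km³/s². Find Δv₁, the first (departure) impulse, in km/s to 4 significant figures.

Δv₁ = 1.311 km/s

Transfer-ellipse semi-major axis a_t = (r₁ + r₂)/2 = (63590 + 8145)/2 = 35867.5 km.
Circular speed at r = 63590 km: v_c = √(μ/r) = 2.504 km/s.
Vis-viva on the transfer ellipse at r = 63590 km gives v_t = √[μ(2/r − 1/a_t)] = 1.193 km/s.
Δv₁ = |v_t − v_c| = |1.193 − 2.504| = 1.311 km/s.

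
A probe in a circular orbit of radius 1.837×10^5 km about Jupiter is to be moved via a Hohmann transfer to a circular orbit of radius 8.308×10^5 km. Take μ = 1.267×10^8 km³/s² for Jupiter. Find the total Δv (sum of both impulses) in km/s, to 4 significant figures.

Transfer-ellipse semi-major axis a_t = (r₁ + r₂)/2 = (1.837×10^5 + 8.308×10^5)/2 = 5.0725×10^5 km.
Circular speed at r₁: v₁ = √(μ/r₁) = √(1.267×10^8/1.837×10^5) = 26.262 km/s.
On the transfer ellipse at r₁, v² = μ(2/r − 1/a) gives v_p = √[μ(2/r₁ − 1/a_t)] = 33.610 km/s.
First burn Δv₁ = |v_p − v₁| = 7.348 km/s.
Circular speed at r₂: v₂ = √(μ/r₂) = 12.35 km/s.
Transfer-orbit speed at r₂: v_a = √[μ(2/r₂ − 1/a_t)] = 7.432 km/s.
Second burn Δv₂ = |v₂ − v_a| = 4.918 km/s.
Total Δv = Δv₁ + Δv₂ = 12.27 km/s.

Δv = 12.27 km/s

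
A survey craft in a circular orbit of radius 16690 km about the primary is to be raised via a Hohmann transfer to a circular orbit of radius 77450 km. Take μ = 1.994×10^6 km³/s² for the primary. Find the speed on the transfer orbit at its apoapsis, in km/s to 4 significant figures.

v = 3.021 km/s

The Hohmann ellipse has a_t = (r₁ + r₂)/2 = 47070 km.
At apoapsis, r = 77450 km.
From the vis-viva equation, v = √[μ(2/r − 1/a_t)] = 3.021 km/s.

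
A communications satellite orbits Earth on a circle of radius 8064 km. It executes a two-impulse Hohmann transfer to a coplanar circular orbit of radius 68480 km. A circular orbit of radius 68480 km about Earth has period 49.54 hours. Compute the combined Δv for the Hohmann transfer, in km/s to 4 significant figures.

From Kepler's third law T² = 4π²r³/μ at r = 68480 km, T = 49.54 hours = 49.54 × 3600 s = 1.78344×10^5 s: μ = 4π²r³/T² = 3.98597×10^5 km³/s².
The Hohmann ellipse has a_t = (r₁ + r₂)/2 = 38272 km.
At r₁ the circular-orbit speed is v₁ = √(μ/r₁) = 7.0306 km/s.
Transfer-orbit speed at r₁ (vis-viva equation): v_p = √[μ(2/r₁ − 1/a_t)] = 9.4044 km/s.
First burn Δv₁ = |v_p − v₁| = 2.374 km/s.
Circular speed at r₂: v₂ = √(μ/r₂) = 2.4126 km/s.
Transfer-orbit speed at r₂: v_a = √[μ(2/r₂ − 1/a_t)] = 1.1074 km/s.
Second burn Δv₂ = |v₂ − v_a| = 1.305 km/s.
Δv = Δv₁ + Δv₂ = 2.374 + 1.305 = 3.679 km/s.

Δv = 3.679 km/s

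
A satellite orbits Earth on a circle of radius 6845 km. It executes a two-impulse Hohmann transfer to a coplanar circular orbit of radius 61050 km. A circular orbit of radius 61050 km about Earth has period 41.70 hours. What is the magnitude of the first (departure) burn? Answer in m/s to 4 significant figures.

Δv₁ = 2602 m/s

From Kepler's third law T² = 4π²r³/μ at r = 61050 km, T = 41.70 hours = 41.70 × 3600 s = 1.5012×10^5 s: μ = 4π²r³/T² = 3.98602×10^5 km³/s².
Semi-major axis of the transfer orbit: a_t = (6845 + 61050)/2 = 33947.5 km.
Circular speed at r = 6845 km: v_c = √(μ/r) = 7.6310 km/s.
Vis-viva on the transfer ellipse at r = 6845 km gives v_t = √[μ(2/r − 1/a_t)] = 10.233 km/s.
Δv₁ = |v_t − v_c| = |10.233 − 7.6310| = 2.602 km/s.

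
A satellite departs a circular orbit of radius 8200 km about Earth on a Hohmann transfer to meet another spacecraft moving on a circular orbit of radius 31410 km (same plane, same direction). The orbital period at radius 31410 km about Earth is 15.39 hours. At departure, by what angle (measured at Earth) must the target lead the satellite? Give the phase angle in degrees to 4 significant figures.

φ = 89.88°

From Kepler's third law T² = 4π²r³/μ at r = 31410 km, T = 15.39 hours = 15.39 × 3600 s = 55404 s: μ = 4π²r³/T² = 3.98549×10^5 km³/s².
Semi-major axis of the transfer orbit: a_t = (8200 + 31410)/2 = 19805 km.
The half-period of the transfer ellipse is t = π√(a_t³/μ) = 13870 s.
Target angular speed ω₂ = √(μ/r₂³) = 1.134×10^-4 rad/s.
Angle swept by the target during transfer: ω₂·t = 1.5729 rad = 90.12°.
The satellite traverses 180° on the transfer ellipse, so the target must lead by 180° − 90.12° = 89.88°.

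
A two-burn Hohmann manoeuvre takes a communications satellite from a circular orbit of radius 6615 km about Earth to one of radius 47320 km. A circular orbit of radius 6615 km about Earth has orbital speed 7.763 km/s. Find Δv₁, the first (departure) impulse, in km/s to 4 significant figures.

From the circular-orbit relation v² = μ/r at r = 6615 km: μ = v²r = (7.763)² × 6615 = 3.98647×10^5 km³/s².
The Hohmann ellipse has a_t = (r₁ + r₂)/2 = 26967.5 km.
Circular speed at r = 6615 km: v_c = √(μ/r) = 7.7630 km/s.
Transfer-orbit speed at the same r (vis-viva, a = a_t): v_t = √[μ(2/r − 1/a_t)] = 10.283 km/s.
Δv₁ = |v_t − v_c| = |10.283 − 7.7630| = 2.520 km/s.

Δv₁ = 2.520 km/s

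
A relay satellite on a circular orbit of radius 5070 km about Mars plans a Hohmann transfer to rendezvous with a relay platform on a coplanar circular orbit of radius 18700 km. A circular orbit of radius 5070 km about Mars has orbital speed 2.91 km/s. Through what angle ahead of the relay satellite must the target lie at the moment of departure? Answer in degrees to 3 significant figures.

φ = 88.8°

From the circular-orbit relation v² = μ/r at r = 5070 km: μ = v²r = (2.91)² × 5070 = 42933.3 km³/s².
Transfer-ellipse semi-major axis a_t = (r₁ + r₂)/2 = (5070 + 18700)/2 = 11885 km.
Transfer time t = π√(a_t³/μ) = 19645 s.
The target's mean motion on its circular orbit is ω₂ = √(μ/r₂³) = 8.1028×10^-5 rad/s.
Angle swept by the target during transfer: ω₂·t = 1.5918 rad = 91.20°.
Arrival is 180° from departure on the ellipse, so φ = 180° − 91.20° = 88.8°.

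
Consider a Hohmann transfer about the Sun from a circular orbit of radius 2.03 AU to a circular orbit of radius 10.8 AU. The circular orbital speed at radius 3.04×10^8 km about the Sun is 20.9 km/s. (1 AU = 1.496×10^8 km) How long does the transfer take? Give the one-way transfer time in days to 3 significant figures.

From the circular-orbit relation v² = μ/r at r = 3.04×10^8 km: μ = v²r = (20.9)² × 3.04×10^8 = 1.32790×10^11 km³/s².
In km: r₁ = 2.03 × 1.496×10^8 = 3.03688×10^8 km; r₂ = 10.8 × 1.496×10^8 = 1.61568×10^9 km.
Semi-major axis of the transfer orbit: a_t = (3.03688×10^8 + 1.61568×10^9)/2 = 9.59684×10^8 km.
Transfer time t = π√(a_t³/μ) = π√((9.59684×10^8)³ / 1.32790×10^11) = 2.563×10^8 s.
Converting: 2.563×10^8 s ÷ 86400 s/day = 2970 days.

t = 2970 days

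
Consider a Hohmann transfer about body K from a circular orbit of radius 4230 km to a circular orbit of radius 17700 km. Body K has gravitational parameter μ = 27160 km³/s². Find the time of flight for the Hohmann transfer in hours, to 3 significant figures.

t = 6.08 hours

Transfer-ellipse semi-major axis a_t = (r₁ + r₂)/2 = (4230 + 17700)/2 = 10965 km.
Half the transfer-orbit period gives t = π√(a_t³/μ) = 21890 s.
Converting: 21890 s ÷ 3600 s/hour = 6.08 hours.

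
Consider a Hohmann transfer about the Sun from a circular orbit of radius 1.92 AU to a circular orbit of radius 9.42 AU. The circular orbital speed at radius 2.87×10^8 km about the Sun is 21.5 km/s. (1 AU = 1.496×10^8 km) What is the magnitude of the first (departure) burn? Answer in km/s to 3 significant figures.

From the circular-orbit relation v² = μ/r at r = 2.87×10^8 km: μ = v²r = (21.5)² × 2.87×10^8 = 1.32666×10^11 km³/s².
In km: r₁ = 1.92 × 1.496×10^8 = 2.87232×10^8 km; r₂ = 9.42 × 1.496×10^8 = 1.409232×10^9 km.
Semi-major axis of the transfer orbit: a_t = (2.87232×10^8 + 1.409232×10^9)/2 = 8.48232×10^8 km.
On the circular orbit at r = 2.87232×10^8 km, v_c = √(μ/r) = 21.49 km/s.
Vis-viva on the transfer ellipse at r = 2.87232×10^8 km gives v_t = √[μ(2/r − 1/a_t)] = 27.70 km/s.
Δv₁ = |v_t − v_c| = |27.70 − 21.49| = 6.210 km/s.

Δv₁ = 6.21 km/s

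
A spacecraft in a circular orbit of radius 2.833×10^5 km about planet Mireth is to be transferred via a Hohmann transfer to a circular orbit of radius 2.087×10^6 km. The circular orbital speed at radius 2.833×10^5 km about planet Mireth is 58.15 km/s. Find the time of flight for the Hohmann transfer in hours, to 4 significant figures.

From the circular-orbit relation v² = μ/r at r = 2.833×10^5 km: μ = v²r = (58.15)² × 2.833×10^5 = 9.57957×10^8 km³/s².
The Hohmann ellipse has a_t = (r₁ + r₂)/2 = 1.18515×10^6 km.
By Kepler's third law the transfer-orbit period is T = 2π√(a_t³/μ), so t = T/2 = 1.3096×10^5 s.
Converting: 1.3096×10^5 s ÷ 3600 s/hour = 36.38 hours.

t = 36.38 hours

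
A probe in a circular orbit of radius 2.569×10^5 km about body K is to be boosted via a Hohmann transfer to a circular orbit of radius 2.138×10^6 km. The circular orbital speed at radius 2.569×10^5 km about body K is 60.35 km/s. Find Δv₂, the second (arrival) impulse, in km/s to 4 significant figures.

From the circular-orbit relation v² = μ/r at r = 2.569×10^5 km: μ = v²r = (60.35)² × 2.569×10^5 = 9.35661×10^8 km³/s².
Transfer-ellipse semi-major axis a_t = (r₁ + r₂)/2 = (2.569×10^5 + 2.138×10^6)/2 = 1.19745×10^6 km.
On the circular orbit at r = 2.138×10^6 km, v_c = √(μ/r) = 20.92 km/s.
Transfer-orbit speed at the same r (vis-viva, a = a_t): v_t = √[μ(2/r − 1/a_t)] = 9.690 km/s.
Δv₂ = |v_t − v_c| = |9.690 − 20.92| = 11.23 km/s.

Δv₂ = 11.23 km/s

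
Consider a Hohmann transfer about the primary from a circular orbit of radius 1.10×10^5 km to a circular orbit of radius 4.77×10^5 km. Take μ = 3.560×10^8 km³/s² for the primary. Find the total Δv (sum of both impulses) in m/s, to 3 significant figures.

Δv = 26200 m/s

Semi-major axis of the transfer orbit: a_t = (1.100×10^5 + 4.770×10^5)/2 = 2.935×10^5 km.
At r₁ the circular-orbit speed is v₁ = √(μ/r₁) = 56.8890 km/s.
On the transfer ellipse at r₁, vis-viva equation gives v_p = √[μ(2/r₁ − 1/a_t)] = 72.5243 km/s.
First burn Δv₁ = |v_p − v₁| = 15.64 km/s.
At r₂, v₂ = √(μ/r₂) = 27.319 km/s.
Transfer-orbit speed at r₂: v_a = √[μ(2/r₂ − 1/a_t)] = 16.725 km/s.
Second burn Δv₂ = |v₂ − v_a| = 10.59 km/s.
Total Δv = Δv₁ + Δv₂ = 26.23 km/s.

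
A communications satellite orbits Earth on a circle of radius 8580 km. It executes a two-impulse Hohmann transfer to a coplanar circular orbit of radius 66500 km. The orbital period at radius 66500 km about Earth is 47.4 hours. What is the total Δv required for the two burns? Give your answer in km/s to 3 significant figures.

Δv = 3.53 km/s

From Kepler's third law T² = 4π²r³/μ at r = 66500 km, T = 47.4 hours = 47.4 × 3600 s = 1.7064×10^5 s: μ = 4π²r³/T² = 3.98715×10^5 km³/s².
Semi-major axis of the transfer orbit: a_t = (8580 + 66500)/2 = 37540 km.
At r₁ the circular-orbit speed is v₁ = √(μ/r₁) = 6.817 km/s.
On the transfer ellipse at r₁, vis-viva equation gives v_p = √[μ(2/r₁ − 1/a_t)] = 9.073 km/s.
First burn Δv₁ = |v_p − v₁| = 2.256 km/s.
At r₂, v₂ = √(μ/r₂) = 2.449 km/s.
Transfer-orbit speed at r₂: v_a = √[μ(2/r₂ − 1/a_t)] = 1.171 km/s.
Second burn Δv₂ = |v₂ − v_a| = 1.278 km/s.
Δv = Δv₁ + Δv₂ = 2.256 + 1.278 = 3.534 km/s.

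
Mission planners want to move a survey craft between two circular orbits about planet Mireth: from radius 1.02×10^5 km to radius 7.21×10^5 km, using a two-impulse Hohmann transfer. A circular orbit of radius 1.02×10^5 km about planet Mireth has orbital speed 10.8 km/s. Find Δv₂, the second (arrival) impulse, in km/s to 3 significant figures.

Δv₂ = 2.04 km/s

From the circular-orbit relation v² = μ/r at r = 1.02×10^5 km: μ = v²r = (10.8)² × 1.02×10^5 = 1.18973×10^7 km³/s².
The Hohmann ellipse has a_t = (r₁ + r₂)/2 = 4.115×10^5 km.
Circular speed at r = 7.210×10^5 km: v_c = √(μ/r) = 4.062 km/s.
Transfer-orbit speed at the same r (vis-viva, a = a_t): v_t = √[μ(2/r − 1/a_t)] = 2.022 km/s.
Δv₂ = |v_t − v_c| = |2.022 − 4.062| = 2.040 km/s.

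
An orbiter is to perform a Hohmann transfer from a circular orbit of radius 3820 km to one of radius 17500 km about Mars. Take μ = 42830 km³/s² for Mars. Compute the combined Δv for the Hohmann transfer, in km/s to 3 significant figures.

The Hohmann ellipse has a_t = (r₁ + r₂)/2 = 10660 km.
Circular speed at r₁: v₁ = √(μ/r₁) = √(42830/3820) = 3.34844 km/s.
Transfer-orbit speed at r₁ (vis-viva equation): v_p = √[μ(2/r₁ − 1/a_t)] = 4.29025 km/s.
First burn Δv₁ = |v_p − v₁| = 0.9418 km/s.
Circular speed at r₂: v₂ = √(μ/r₂) = 1.5644 km/s.
Transfer-orbit speed at r₂: v_a = √[μ(2/r₂ − 1/a_t)] = 0.93650 km/s.
Second burn Δv₂ = |v₂ − v_a| = 0.6279 km/s.
Total Δv = Δv₁ + Δv₂ = 1.570 km/s.

Δv = 1.57 km/s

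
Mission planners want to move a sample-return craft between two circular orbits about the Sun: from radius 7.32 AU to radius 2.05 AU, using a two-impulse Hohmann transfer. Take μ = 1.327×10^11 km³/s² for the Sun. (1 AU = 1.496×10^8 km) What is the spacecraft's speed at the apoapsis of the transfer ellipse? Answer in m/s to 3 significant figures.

In km: r₁ = 7.32 × 1.496×10^8 = 1.095072×10^9 km; r₂ = 2.05 × 1.496×10^8 = 3.0668×10^8 km.
The Hohmann ellipse has a_t = (r₁ + r₂)/2 = 7.00876×10^8 km.
At apoapsis, r = 1.095072×10^9 km.
From the vis-viva equation, v = √[μ(2/r − 1/a_t)] = 7.282 km/s.

v = 7280 m/s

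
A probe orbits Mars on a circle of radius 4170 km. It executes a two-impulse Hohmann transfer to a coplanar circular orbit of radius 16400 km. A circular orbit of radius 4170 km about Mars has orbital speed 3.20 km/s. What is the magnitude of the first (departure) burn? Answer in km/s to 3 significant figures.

Δv₁ = 0.841 km/s

From the circular-orbit relation v² = μ/r at r = 4170 km: μ = v²r = (3.20)² × 4170 = 42700.8 km³/s².
The Hohmann ellipse has a_t = (r₁ + r₂)/2 = 10285 km.
On the circular orbit at r = 4170 km, v_c = √(μ/r) = 3.2000 km/s.
Vis-viva on the transfer ellipse at r = 4170 km gives v_t = √[μ(2/r − 1/a_t)] = 4.0408 km/s.
Δv₁ = |v_t − v_c| = |4.0408 − 3.2000| = 0.8408 km/s.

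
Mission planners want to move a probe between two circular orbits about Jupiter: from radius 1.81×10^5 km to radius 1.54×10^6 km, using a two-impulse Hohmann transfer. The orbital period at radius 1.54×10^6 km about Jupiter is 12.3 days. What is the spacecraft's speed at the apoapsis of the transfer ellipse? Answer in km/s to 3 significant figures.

v = 4.18 km/s

From Kepler's third law T² = 4π²r³/μ at r = 1.54×10^6 km, T = 12.3 days = 12.3 × 86400 s = 1.06272×10^6 s: μ = 4π²r³/T² = 1.27669×10^8 km³/s².
The Hohmann ellipse has a_t = (r₁ + r₂)/2 = 8.605×10^5 km.
The apoapsis of the transfer ellipse is at r = 1.540×10^6 km.
Applying v² = μ(2/r − 1/a_t): v = 4.176 km/s.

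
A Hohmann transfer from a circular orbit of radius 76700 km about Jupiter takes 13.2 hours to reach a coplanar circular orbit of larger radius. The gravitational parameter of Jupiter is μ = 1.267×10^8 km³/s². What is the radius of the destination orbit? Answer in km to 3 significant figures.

r₂ = 5.38×10^5 km

Transfer time t = 13.2 hours = 47520 s, and t = π√(a_t³/μ).
So a_t = (μ t²/π²)^(1/3) = (1.267×10^8 × (47520)² / π²)^(1/3) = 3.0719×10^5 km.
Since a_t = (r₁ + r₂)/2, r₂ = 2a_t − r₁ = 2×3.0719×10^5 − 76700 = 5.3768×10^5 km.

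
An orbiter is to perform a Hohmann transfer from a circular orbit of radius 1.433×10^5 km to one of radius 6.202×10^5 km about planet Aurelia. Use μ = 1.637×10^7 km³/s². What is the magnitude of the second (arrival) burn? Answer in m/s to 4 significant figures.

Δv₂ = 1990 m/s

The Hohmann ellipse has a_t = (r₁ + r₂)/2 = 3.8175×10^5 km.
On the circular orbit at r = 6.202×10^5 km, v_c = √(μ/r) = 5.138 km/s.
Vis-viva on the transfer ellipse at r = 6.202×10^5 km gives v_t = √[μ(2/r − 1/a_t)] = 3.148 km/s.
Δv₂ = |v_t − v_c| = |3.148 − 5.138| = 1.990 km/s.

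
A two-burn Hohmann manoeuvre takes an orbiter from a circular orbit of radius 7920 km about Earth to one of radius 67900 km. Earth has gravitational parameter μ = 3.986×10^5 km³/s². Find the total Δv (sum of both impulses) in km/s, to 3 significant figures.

Δv = 3.72 km/s

The Hohmann ellipse has a_t = (r₁ + r₂)/2 = 37910 km.
At r₁ the circular-orbit speed is v₁ = √(μ/r₁) = 7.0942 km/s.
On the transfer ellipse at r₁, v² = μ(2/r − 1/a) gives v_p = √[μ(2/r₁ − 1/a_t)] = 9.4943 km/s.
First burn Δv₁ = |v_p − v₁| = 2.4001 km/s.
Circular speed at r₂: v₂ = √(μ/r₂) = 2.4229 km/s.
Transfer-orbit speed at r₂: v_a = √[μ(2/r₂ − 1/a_t)] = 1.1074 km/s.
Second burn Δv₂ = |v₂ − v_a| = 1.3155 km/s.
Total Δv = Δv₁ + Δv₂ = 3.716 km/s.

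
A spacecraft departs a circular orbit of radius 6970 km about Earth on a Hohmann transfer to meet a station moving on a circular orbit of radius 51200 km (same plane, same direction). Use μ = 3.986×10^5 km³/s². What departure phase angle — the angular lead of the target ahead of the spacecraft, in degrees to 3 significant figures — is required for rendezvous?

φ = 103°

The Hohmann ellipse has a_t = (r₁ + r₂)/2 = 29085 km.
The half-period of the transfer ellipse is t = π√(a_t³/μ) = 24680 s.
Target angular speed ω₂ = √(μ/r₂³) = 5.450×10^-5 rad/s.
Angle swept by the target during transfer: ω₂·t = 1.3451 rad = 77.07°.
Arrival is 180° from departure on the ellipse, so φ = 180° − 77.07° = 103°.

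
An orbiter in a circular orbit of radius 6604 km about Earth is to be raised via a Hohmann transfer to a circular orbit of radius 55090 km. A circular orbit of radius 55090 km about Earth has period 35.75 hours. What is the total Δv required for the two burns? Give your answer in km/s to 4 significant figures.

Δv = 4.058 km/s

From Kepler's third law T² = 4π²r³/μ at r = 55090 km, T = 35.75 hours = 35.75 × 3600 s = 1.287×10^5 s: μ = 4π²r³/T² = 3.98493×10^5 km³/s².
Transfer-ellipse semi-major axis a_t = (r₁ + r₂)/2 = (6604 + 55090)/2 = 30847 km.
At r₁ the circular-orbit speed is v₁ = √(μ/r₁) = 7.7680 km/s.
On the transfer ellipse at r₁, vis-viva equation gives v_p = √[μ(2/r₁ − 1/a_t)] = 10.381 km/s.
First burn Δv₁ = |v_p − v₁| = 2.613 km/s.
Circular speed at r₂: v₂ = √(μ/r₂) = 2.6895 km/s.
Transfer-orbit speed at r₂: v_a = √[μ(2/r₂ − 1/a_t)] = 1.2444 km/s.
Second burn Δv₂ = |v₂ − v_a| = 1.445 km/s.
Total Δv = Δv₁ + Δv₂ = 4.058 km/s.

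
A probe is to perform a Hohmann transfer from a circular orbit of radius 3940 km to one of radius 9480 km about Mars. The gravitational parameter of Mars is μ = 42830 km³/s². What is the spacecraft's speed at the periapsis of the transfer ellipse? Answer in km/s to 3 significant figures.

v = 3.92 km/s

Semi-major axis of the transfer orbit: a_t = (3940 + 9480)/2 = 6710 km.
The periapsis of the transfer ellipse is at r = 3940 km.
Applying v² = μ(2/r − 1/a_t): v = 3.919 km/s.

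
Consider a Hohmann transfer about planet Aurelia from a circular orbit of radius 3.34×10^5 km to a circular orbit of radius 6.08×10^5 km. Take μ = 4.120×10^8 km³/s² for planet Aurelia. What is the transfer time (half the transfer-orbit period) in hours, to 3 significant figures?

t = 13.9 hours

Semi-major axis of the transfer orbit: a_t = (3.340×10^5 + 6.080×10^5)/2 = 4.710×10^5 km.
Transfer time t = π√(a_t³/μ) = π√((4.710×10^5)³ / 4.120×10^8) = 50030 s.
Converting: 50030 s ÷ 3600 s/hour = 13.9 hours.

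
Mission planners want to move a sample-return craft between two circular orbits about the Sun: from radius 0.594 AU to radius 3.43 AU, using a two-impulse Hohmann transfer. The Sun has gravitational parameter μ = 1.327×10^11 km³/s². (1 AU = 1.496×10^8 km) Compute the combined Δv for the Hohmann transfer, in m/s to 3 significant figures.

In km: r₁ = 0.594 × 1.496×10^8 = 8.88624×10^7 km; r₂ = 3.43 × 1.496×10^8 = 5.13128×10^8 km.
Transfer-ellipse semi-major axis a_t = (r₁ + r₂)/2 = (8.88624×10^7 + 5.13128×10^8)/2 = 3.009952×10^8 km.
At r₁ the circular-orbit speed is v₁ = √(μ/r₁) = 38.6435 km/s.
Transfer-orbit speed at r₁ (v² = μ(2/r − 1/a)): v_p = √[μ(2/r₁ − 1/a_t)] = 50.4556 km/s.
First burn Δv₁ = |v_p − v₁| = 11.812 km/s.
Circular speed at r₂: v₂ = √(μ/r₂) = 16.0814 km/s.
Transfer-orbit speed at r₂: v_a = √[μ(2/r₂ − 1/a_t)] = 8.73779 km/s.
Second burn Δv₂ = |v₂ − v_a| = 7.3436 km/s.
Δv = Δv₁ + Δv₂ = 11.812 + 7.3436 = 19.16 km/s.

Δv = 19200 m/s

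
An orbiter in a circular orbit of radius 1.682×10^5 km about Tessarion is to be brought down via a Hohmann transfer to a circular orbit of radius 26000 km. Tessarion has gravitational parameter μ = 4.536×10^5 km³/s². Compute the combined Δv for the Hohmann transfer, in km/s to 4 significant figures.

Δv = 2.113 km/s

The Hohmann ellipse has a_t = (r₁ + r₂)/2 = 97100 km.
Circular speed at r₁: v₁ = √(μ/r₁) = √(4.536×10^5/1.682×10^5) = 1.64219 km/s.
Transfer-orbit speed at r₁ (vis-viva equation): v_a = √[μ(2/r₁ − 1/a_t)] = 0.849768 km/s.
First burn Δv₁ = |v_a − v₁| = 0.79242 km/s.
Circular speed at r₂: v₂ = √(μ/r₂) = 4.17686 km/s.
Transfer-orbit speed at r₂: v_p = √[μ(2/r₂ − 1/a_t)] = 5.49735 km/s.
Second burn Δv₂ = |v₂ − v_p| = 1.3205 km/s.
Total Δv = Δv₁ + Δv₂ = 2.113 km/s.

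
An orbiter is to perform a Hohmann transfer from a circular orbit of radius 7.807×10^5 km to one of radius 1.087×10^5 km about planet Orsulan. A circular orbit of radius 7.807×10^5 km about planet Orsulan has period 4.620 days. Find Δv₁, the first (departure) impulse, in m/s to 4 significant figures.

Δv₁ = 6213 m/s

From Kepler's third law T² = 4π²r³/μ at r = 7.807×10^5 km, T = 4.620 days = 4.620 × 86400 s = 3.99168×10^5 s: μ = 4π²r³/T² = 1.17896×10^8 km³/s².
Semi-major axis of the transfer orbit: a_t = (7.807×10^5 + 1.087×10^5)/2 = 4.447×10^5 km.
Circular speed at r = 7.807×10^5 km: v_c = √(μ/r) = 12.289 km/s.
Vis-viva on the transfer ellipse at r = 7.807×10^5 km gives v_t = √[μ(2/r − 1/a_t)] = 6.0756 km/s.
Δv₁ = |v_t − v_c| = |6.0756 − 12.289| = 6.213 km/s.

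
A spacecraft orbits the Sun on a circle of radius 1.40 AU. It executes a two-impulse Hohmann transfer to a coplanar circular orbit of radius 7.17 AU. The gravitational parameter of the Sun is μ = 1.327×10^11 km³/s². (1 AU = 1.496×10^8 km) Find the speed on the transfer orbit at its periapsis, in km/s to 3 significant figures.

v = 32.6 km/s

In km: r₁ = 1.40 × 1.496×10^8 = 2.0944×10^8 km; r₂ = 7.17 × 1.496×10^8 = 1.072632×10^9 km.
Semi-major axis of the transfer orbit: a_t = (2.0944×10^8 + 1.072632×10^9)/2 = 6.41036×10^8 km.
The periapsis of the transfer ellipse is at r = 2.0944×10^8 km.
From the vis-viva equation, v = √[μ(2/r − 1/a_t)] = 32.56 km/s.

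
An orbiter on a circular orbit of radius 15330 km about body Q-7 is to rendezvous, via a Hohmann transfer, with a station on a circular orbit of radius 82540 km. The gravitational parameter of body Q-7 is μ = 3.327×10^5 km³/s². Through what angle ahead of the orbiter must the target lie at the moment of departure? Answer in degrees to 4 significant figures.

φ = 97.83°

Transfer-ellipse semi-major axis a_t = (r₁ + r₂)/2 = (15330 + 82540)/2 = 48935 km.
The half-period of the transfer ellipse is t = π√(a_t³/μ) = 58959 s.
The target's mean motion on its circular orbit is ω₂ = √(μ/r₂³) = 2.4324×10^-5 rad/s.
Angle swept by the target during transfer: ω₂·t = 1.4341 rad = 82.17°.
Arrival is 180° from departure on the ellipse, so φ = 180° − 82.17° = 97.83°.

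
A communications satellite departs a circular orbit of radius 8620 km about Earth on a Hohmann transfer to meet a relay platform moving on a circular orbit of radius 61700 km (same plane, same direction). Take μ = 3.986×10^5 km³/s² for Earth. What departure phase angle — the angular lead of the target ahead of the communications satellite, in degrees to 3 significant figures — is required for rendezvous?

φ = 103°

Transfer-ellipse semi-major axis a_t = (r₁ + r₂)/2 = (8620 + 61700)/2 = 35160 km.
The half-period of the transfer ellipse is t = π√(a_t³/μ) = 32810 s.
The target's mean motion on its circular orbit is ω₂ = √(μ/r₂³) = 4.119×10^-5 rad/s.
Angle swept by the target during transfer: ω₂·t = 1.3514 rad = 77.43°.
Arrival is 180° from departure on the ellipse, so φ = 180° − 77.43° = 103°.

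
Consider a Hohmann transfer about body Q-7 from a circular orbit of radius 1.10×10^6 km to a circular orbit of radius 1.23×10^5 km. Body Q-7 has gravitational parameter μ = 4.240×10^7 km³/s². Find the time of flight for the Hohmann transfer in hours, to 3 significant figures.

t = 64.1 hours

Semi-major axis of the transfer orbit: a_t = (1.100×10^6 + 1.230×10^5)/2 = 6.115×10^5 km.
Half the transfer-orbit period gives t = π√(a_t³/μ) = 2.307×10^5 s.
Converting: 2.307×10^5 s ÷ 3600 s/hour = 64.1 hours.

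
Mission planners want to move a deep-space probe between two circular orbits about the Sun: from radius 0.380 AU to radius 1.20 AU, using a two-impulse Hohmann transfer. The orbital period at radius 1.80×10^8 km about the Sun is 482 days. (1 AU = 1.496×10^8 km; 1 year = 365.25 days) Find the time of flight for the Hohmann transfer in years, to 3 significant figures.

t = 0.351 years

From Kepler's third law T² = 4π²r³/μ at r = 1.80×10^8 km, T = 482 days = 482 × 86400 s = 4.16448×10^7 s: μ = 4π²r³/T² = 1.32756×10^11 km³/s².
In km: r₁ = 0.380 × 1.496×10^8 = 5.6848×10^7 km; r₂ = 1.20 × 1.496×10^8 = 1.7952×10^8 km.
Transfer-ellipse semi-major axis a_t = (r₁ + r₂)/2 = (5.6848×10^7 + 1.7952×10^8)/2 = 1.18184×10^8 km.
Half the transfer-orbit period gives t = π√(a_t³/μ) = 1.108×10^7 s.
Converting: 1.108×10^7 s ÷ 3.15576×10^7 s/year (365.25 × 86400) = 0.351 years.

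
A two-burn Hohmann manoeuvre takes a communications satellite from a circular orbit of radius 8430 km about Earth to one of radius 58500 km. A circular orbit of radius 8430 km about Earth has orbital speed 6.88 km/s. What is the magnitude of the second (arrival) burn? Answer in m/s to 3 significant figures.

From the circular-orbit relation v² = μ/r at r = 8430 km: μ = v²r = (6.88)² × 8430 = 3.99029×10^5 km³/s².
The Hohmann ellipse has a_t = (r₁ + r₂)/2 = 33465 km.
On the circular orbit at r = 58500 km, v_c = √(μ/r) = 2.612 km/s.
Vis-viva on the transfer ellipse at r = 58500 km gives v_t = √[μ(2/r − 1/a_t)] = 1.311 km/s.
Δv₂ = |v_t − v_c| = |1.311 − 2.612| = 1.301 km/s.

Δv₂ = 1300 m/s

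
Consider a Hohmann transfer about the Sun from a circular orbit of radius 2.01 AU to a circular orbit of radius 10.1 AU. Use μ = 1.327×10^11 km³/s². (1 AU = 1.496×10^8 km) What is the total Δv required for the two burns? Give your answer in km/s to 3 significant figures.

In km: r₁ = 2.01 × 1.496×10^8 = 3.00696×10^8 km; r₂ = 10.1 × 1.496×10^8 = 1.51096×10^9 km.
Transfer-ellipse semi-major axis a_t = (r₁ + r₂)/2 = (3.00696×10^8 + 1.51096×10^9)/2 = 9.05828×10^8 km.
Circular speed at r₁: v₁ = √(μ/r₁) = √(1.327×10^11/3.00696×10^8) = 21.0074 km/s.
Transfer-orbit speed at r₁ (v² = μ(2/r − 1/a)): v_p = √[μ(2/r₁ − 1/a_t)] = 27.1316 km/s.
First burn Δv₁ = |v_p − v₁| = 6.124 km/s.
At r₂, v₂ = √(μ/r₂) = 9.371 km/s.
Transfer-orbit speed at r₂: v_a = √[μ(2/r₂ − 1/a_t)] = 5.399 km/s.
Second burn Δv₂ = |v₂ − v_a| = 3.972 km/s.
Total Δv = Δv₁ + Δv₂ = 10.10 km/s.

Δv = 10.1 km/s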